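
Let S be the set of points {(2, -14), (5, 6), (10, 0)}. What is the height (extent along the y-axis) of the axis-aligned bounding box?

max y = 6, min y = -14, so height = 20.

20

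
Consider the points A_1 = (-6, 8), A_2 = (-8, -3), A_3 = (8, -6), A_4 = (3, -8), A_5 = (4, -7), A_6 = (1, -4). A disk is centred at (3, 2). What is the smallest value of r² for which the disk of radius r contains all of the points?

The required radius is the distance from (3, 2) to the farthest point.
Squared distances: 117, 146, 89, 100, 82, 40.
Maximum is 146, attained at A_2.

146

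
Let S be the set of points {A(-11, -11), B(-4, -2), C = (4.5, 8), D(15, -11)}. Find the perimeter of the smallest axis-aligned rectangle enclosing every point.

Width = max x − min x = 15 − (-11) = 26.
Height = max y − min y = 8 − (-11) = 19.
Perimeter = 2(26 + 19) = 90.

90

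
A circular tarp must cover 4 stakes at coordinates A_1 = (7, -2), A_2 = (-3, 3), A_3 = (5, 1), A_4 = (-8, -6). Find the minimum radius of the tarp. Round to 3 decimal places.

A smallest enclosing disk is always determined by at most three of the input points on its boundary.
The farthest pair is A_1–A_4 with squared distance 241. The circle on this segment as diameter has centre (-0.5, -4) and r² = 241/4 = 60.25.
Check A_2: distance² to centre = 55.25 ≤ 60.25, so it lies inside.
All remaining points lie in this disk, and no smaller disk contains both endpoints, so this is the minimum enclosing circle.
r = √(60.25) ≈ 7.762.

7.762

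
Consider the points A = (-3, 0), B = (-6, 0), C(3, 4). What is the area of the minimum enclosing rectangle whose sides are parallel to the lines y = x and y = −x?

32.5

In coordinates u = x + y, v = x − y the rectangle is axis-aligned; the map (x,y)→(u,v) scales areas by 2.
u-values: -3, -6, 7; range = 7 − (-6) = 13.
v-values: -3, -6, -1; range = -1 − (-6) = 5.
Area = (13 × 5) / 2 = 32.5.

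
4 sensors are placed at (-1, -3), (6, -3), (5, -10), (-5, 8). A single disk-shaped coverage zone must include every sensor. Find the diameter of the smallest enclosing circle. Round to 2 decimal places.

The farthest pair is (5, -10)–(-5, 8) with squared distance 424. The circle on this segment as diameter has centre (0, -1) and r² = 424/4 = 106.
Check (-1, -3): distance² to centre = 5 ≤ 106, so it lies inside.
All remaining points lie in this disk, and no smaller disk contains both endpoints, so this is the minimum enclosing circle.
Diameter = 2r = 2√106 ≈ 20.59.

20.59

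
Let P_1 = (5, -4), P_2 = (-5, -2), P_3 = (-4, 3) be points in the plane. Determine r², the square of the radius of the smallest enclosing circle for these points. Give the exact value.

32.5

Side lengths²: P_1P_2² = 104, P_1P_3² = 130, P_2P_3² = 26.
Since P_1P_3² = 130 ≥ 104 + 26 = 130, the angle opposite P_1P_3 is not acute, so the smallest enclosing circle has P_1P_3 as diameter.
Centre = midpoint of P_1P_3 = (0.5, -0.5), r² = 130/4 = 32.5.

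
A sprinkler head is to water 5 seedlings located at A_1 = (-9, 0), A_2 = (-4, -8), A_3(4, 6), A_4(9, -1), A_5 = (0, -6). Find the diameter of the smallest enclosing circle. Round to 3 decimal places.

18.028

The minimum enclosing circle of a finite set is fixed by two of the points (as a diameter) or three (as a circumcircle).
The farthest pair is A_1–A_4 with squared distance 325. The circle on this segment as diameter has centre (0, -0.5) and r² = 325/4 = 81.25.
Check A_2: distance² to centre = 72.25 ≤ 81.25, so it lies inside.
All remaining points lie in this disk, and no smaller disk contains both endpoints, so this is the minimum enclosing circle.
Diameter = 2r = 2√(81.25) ≈ 18.028.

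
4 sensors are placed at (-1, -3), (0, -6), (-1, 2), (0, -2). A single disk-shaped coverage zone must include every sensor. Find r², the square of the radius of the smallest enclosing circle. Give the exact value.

16.25

A smallest enclosing disk is always determined by at most three of the input points on its boundary.
The farthest pair is (0, -6)–(-1, 2) with squared distance 65. The circle on this segment as diameter has centre (-0.5, -2) and r² = 65/4 = 16.25.
Check (-1, -3): distance² to centre = 1.25 ≤ 16.25, so it lies inside.
All remaining points lie in this disk, and no smaller disk contains both endpoints, so this is the minimum enclosing circle.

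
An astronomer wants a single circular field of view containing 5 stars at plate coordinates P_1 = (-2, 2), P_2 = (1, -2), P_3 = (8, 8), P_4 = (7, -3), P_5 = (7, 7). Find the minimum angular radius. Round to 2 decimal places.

6.38

The minimum enclosing circle is determined by three boundary points: P_1, P_3, P_4.
Their circumcentre is (225/52, 145/52) with r² = 54961/1352.
The farthest remaining point P_2 is at distance² 45965/1352 ≤ 54961/1352.
r = √(54961/1352) ≈ 6.38.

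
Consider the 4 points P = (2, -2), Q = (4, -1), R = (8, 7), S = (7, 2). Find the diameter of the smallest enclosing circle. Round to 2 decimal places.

By Welzl's lemma the MEC is supported by two points (diametrically opposite) or three points (on a circumcircle).
The farthest pair is P–R with squared distance 117. The circle on this segment as diameter has centre (5, 2.5) and r² = 117/4 = 29.25.
Check Q: distance² to centre = 13.25 ≤ 29.25, so it lies inside.
All remaining points lie in this disk, and no smaller disk contains both endpoints, so this is the minimum enclosing circle.
Diameter = 2r = 2√(29.25) ≈ 10.82.

10.82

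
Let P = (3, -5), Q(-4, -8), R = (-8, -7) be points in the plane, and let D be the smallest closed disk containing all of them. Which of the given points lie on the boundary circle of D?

P, R

Side lengths²: PQ² = 58, PR² = 125, QR² = 17.
Since PR² = 125 ≥ 58 + 17 = 75, the angle opposite PR is not acute, so the smallest enclosing circle has PR as diameter.
Centre = midpoint of PR = (-2.5, -6), r² = 125/4 = 31.25.
The points at distance exactly r from the centre are P, R — 2 points.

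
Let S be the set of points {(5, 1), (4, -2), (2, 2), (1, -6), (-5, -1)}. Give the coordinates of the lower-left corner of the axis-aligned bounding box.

x-range [-5, 5], y-range [-6, 2].
The lower-left corner is (-5, -6).

(-5, -6)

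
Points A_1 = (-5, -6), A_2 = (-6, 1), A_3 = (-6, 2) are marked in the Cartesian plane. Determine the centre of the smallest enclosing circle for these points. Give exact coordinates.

(-5.5, -2)

Side lengths²: A_1A_2² = 50, A_1A_3² = 65, A_2A_3² = 1.
Since A_1A_3² = 65 ≥ 50 + 1 = 51, the angle opposite A_1A_3 is not acute, so the smallest enclosing circle has A_1A_3 as diameter.
Centre = midpoint of A_1A_3 = (-5.5, -2), r² = 65/4 = 16.25.
Centre = (-5.5, -2).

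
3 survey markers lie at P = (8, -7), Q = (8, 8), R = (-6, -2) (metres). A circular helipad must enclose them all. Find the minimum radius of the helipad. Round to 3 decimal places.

9.134

Side lengths²: PQ² = 225, PR² = 221, QR² = 296.
Since QR² = 296 < 225 + 221 = 446, the triangle is acute, so the smallest enclosing circle is the circumcircle.
Circumcentre = (39/14, 0.5), r² = 8177/98.
r = √(8177/98) ≈ 9.134.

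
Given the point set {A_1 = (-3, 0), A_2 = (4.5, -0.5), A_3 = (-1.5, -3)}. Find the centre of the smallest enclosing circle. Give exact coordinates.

Side lengths²: A_1A_2² = 56.5, A_1A_3² = 11.25, A_2A_3² = 42.25.
Since A_1A_2² = 56.5 ≥ 42.25 + 11.25 = 53.5, the angle opposite A_1A_2 is not acute, so the smallest enclosing circle has A_1A_2 as diameter.
Centre = midpoint of A_1A_2 = (0.75, -0.25), r² = 56.5/4 = 14.125.
Centre = (0.75, -0.25).

(0.75, -0.25)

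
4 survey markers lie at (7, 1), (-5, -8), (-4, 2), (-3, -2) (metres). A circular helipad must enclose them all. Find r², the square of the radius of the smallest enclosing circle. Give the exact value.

A smallest enclosing disk is always determined by at most three of the input points on its boundary.
The farthest pair is (7, 1)–(-5, -8) with squared distance 225. The circle on this segment as diameter has centre (1, -3.5) and r² = 225/4 = 56.25.
Check (-4, 2): distance² to centre = 55.25 ≤ 56.25, so it lies inside.
All remaining points lie in this disk, and no smaller disk contains both endpoints, so this is the minimum enclosing circle.

56.25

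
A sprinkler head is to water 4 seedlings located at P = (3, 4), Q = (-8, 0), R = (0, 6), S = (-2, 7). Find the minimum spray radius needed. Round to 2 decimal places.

The farthest pair is P–Q with squared distance 137. The circle on this segment as diameter has centre (-2.5, 2) and r² = 137/4 = 34.25.
Check R: distance² to centre = 22.25 ≤ 34.25, so it lies inside.
All remaining points lie in this disk, and no smaller disk contains both endpoints, so this is the minimum enclosing circle.
r = √(34.25) ≈ 5.85.

5.85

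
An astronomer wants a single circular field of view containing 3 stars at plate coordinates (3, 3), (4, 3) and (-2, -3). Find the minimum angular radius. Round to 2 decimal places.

4.24

Call the three points A, B, C in the order given.
Side lengths²: AB² = 1, AC² = 61, BC² = 72.
Since BC² = 72 ≥ 61 + 1 = 62, the angle opposite BC is not acute, so the smallest enclosing circle has BC as diameter.
Centre = midpoint of BC = (1, 0), r² = 72/4 = 18.
r = √18 ≈ 4.24.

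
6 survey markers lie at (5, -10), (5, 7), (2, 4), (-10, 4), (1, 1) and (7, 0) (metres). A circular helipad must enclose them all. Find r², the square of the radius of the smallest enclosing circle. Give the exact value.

By Welzl's lemma the MEC is supported by two points (diametrically opposite) or three points (on a circumcircle).
The minimum enclosing circle is determined by three boundary points: (5, -10), (5, 7), (-10, 4).
Their circumcentre is (-1.1, -1.5) with r² = 109.46.
The farthest remaining point (7, 0) is at distance² 67.86 ≤ 109.46.

109.46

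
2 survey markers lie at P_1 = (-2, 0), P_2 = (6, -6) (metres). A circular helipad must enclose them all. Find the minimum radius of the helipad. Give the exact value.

5

The smallest circle enclosing two points has them as diameter endpoints.
Centre = midpoint = (2, -3); r² = |P_1P_2|²/4 = 100/4 = 25.
r = √25 = 5.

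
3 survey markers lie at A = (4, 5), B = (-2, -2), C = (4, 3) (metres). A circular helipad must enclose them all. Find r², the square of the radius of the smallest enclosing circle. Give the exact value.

21.25

Side lengths²: AB² = 85, AC² = 4, BC² = 61.
Since AB² = 85 ≥ 61 + 4 = 65, the angle opposite AB is not acute, so the smallest enclosing circle has AB as diameter.
Centre = midpoint of AB = (1, 1.5), r² = 85/4 = 21.25.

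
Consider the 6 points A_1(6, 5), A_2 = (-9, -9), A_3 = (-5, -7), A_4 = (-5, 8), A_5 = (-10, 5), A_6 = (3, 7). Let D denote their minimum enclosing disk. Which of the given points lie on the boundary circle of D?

A_1, A_2, A_5

The minimum enclosing circle is determined by three boundary points: A_1, A_2, A_5.
Their circumcentre is (-2, -41/28) with r² = 82937/784.
The farthest remaining point A_4 is at distance² 77281/784 ≤ 82937/784.
The points at distance exactly r from the centre are A_1, A_2, A_5 — 3 points.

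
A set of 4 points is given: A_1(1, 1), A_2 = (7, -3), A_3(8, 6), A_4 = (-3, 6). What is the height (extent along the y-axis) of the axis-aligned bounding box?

max y = 6, min y = -3, so height = 9.

9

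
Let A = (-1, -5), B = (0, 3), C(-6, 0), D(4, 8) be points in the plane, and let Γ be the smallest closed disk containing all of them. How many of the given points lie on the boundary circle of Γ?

The minimum enclosing circle is determined by three boundary points: A, C, D.
Their circumcentre is (7/9, 16/9) with r² = 3977/81.
The farthest remaining point B is at distance² 170/81 ≤ 3977/81.
The points at distance exactly r from the centre are A, C, D — 3 points.

3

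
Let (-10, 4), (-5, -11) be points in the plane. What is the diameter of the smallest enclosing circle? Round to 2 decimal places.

15.81

The smallest circle enclosing two points has them as diameter endpoints.
Centre = midpoint = (-7.5, -3.5); r² = |(-10, 4)−(-5, -11)|²/4 = 250/4 = 62.5.
Diameter = 2r = 2√(62.5) ≈ 15.81.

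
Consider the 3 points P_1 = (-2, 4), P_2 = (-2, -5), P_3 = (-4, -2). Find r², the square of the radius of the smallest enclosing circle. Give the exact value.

Side lengths²: P_1P_2² = 81, P_1P_3² = 40, P_2P_3² = 13.
Since P_1P_2² = 81 ≥ 40 + 13 = 53, the angle opposite P_1P_2 is not acute, so the smallest enclosing circle has P_1P_2 as diameter.
Centre = midpoint of P_1P_2 = (-2, -0.5), r² = 81/4 = 20.25.

20.25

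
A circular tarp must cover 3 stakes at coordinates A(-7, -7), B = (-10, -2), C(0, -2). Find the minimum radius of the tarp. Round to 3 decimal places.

5.016

Side lengths²: AB² = 34, AC² = 74, BC² = 100.
Since BC² = 100 < 74 + 34 = 108, the triangle is acute, so the smallest enclosing circle is the circumcircle.
Circumcentre = (-5, -2.4), r² = 25.16.
r = √(25.16) ≈ 5.016.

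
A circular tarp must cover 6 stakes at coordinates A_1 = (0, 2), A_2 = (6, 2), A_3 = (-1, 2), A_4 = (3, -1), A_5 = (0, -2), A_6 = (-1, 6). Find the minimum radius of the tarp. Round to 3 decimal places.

4.507

The minimum enclosing circle of a finite set is fixed by two of the points (as a diameter) or three (as a circumcircle).
The minimum enclosing circle is determined by three boundary points: A_2, A_5, A_6.
Their circumcentre is (1.5, 2.25) with r² = 20.3125.
The farthest remaining point A_4 is at distance² 12.8125 ≤ 20.3125.
r = √(20.3125) ≈ 4.507.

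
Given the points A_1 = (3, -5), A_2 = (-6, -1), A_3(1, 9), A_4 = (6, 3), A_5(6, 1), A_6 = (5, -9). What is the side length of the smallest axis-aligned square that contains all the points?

18

The bounding box has width 12 and height 18.
An axis-aligned square enclosing the set must have side ≥ max(width, height).
So the minimum side is max(12, 18) = 18.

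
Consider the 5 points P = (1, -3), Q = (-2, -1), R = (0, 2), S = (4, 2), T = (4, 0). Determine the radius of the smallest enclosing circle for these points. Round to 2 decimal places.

3.36

A smallest enclosing disk is always determined by at most three of the input points on its boundary.
The minimum enclosing circle is determined by three boundary points: P, Q, S.
Their circumcentre is (15/14, 5/14) with r² = 1105/98.
The farthest remaining point T is at distance² 853/98 ≤ 1105/98.
r = √(1105/98) ≈ 3.36.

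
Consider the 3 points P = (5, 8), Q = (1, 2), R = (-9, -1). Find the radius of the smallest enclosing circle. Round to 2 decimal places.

8.32

Side lengths²: PQ² = 52, PR² = 277, QR² = 109.
Since PR² = 277 ≥ 109 + 52 = 161, the angle opposite PR is not acute, so the smallest enclosing circle has PR as diameter.
Centre = midpoint of PR = (-2, 3.5), r² = 277/4 = 69.25.
r = √(69.25) ≈ 8.32.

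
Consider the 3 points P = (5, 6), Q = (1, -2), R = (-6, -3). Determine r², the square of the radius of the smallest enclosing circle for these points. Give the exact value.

50.5

Side lengths²: PQ² = 80, PR² = 202, QR² = 50.
Since PR² = 202 ≥ 80 + 50 = 130, the angle opposite PR is not acute, so the smallest enclosing circle has PR as diameter.
Centre = midpoint of PR = (-0.5, 1.5), r² = 202/4 = 50.5.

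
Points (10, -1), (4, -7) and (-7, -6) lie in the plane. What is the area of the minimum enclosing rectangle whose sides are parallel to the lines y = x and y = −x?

In coordinates u = x + y, v = x − y the rectangle is axis-aligned; the map (x,y)→(u,v) scales areas by 2.
u-values: 9, -3, -13; range = 9 − (-13) = 22.
v-values: 11, 11, -1; range = 11 − (-1) = 12.
Area = (22 × 12) / 2 = 132.

132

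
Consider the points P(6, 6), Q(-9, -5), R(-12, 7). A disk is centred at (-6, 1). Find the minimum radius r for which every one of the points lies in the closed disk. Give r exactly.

13

The required radius is the distance from (-6, 1) to the farthest point.
Squared distances: 169, 45, 72.
Maximum is 169, attained at P.
r = √169 = 13.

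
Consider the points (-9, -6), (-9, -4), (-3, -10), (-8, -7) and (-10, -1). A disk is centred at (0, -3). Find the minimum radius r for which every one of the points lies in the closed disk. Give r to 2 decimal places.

The required radius is the distance from (0, -3) to the farthest point.
Squared distances: 90, 82, 58, 80, 104.
Maximum is 104, attained at (-10, -1).
r = √104 ≈ 10.20.

10.20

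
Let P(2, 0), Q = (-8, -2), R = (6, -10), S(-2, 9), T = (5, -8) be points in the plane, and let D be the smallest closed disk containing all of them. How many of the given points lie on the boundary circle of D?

The minimum enclosing circle of a finite set is fixed by two of the points (as a diameter) or three (as a circumcircle).
The farthest pair is R–S with squared distance 425. The circle on this segment as diameter has centre (2, -0.5) and r² = 425/4 = 106.25.
Check P: distance² to centre = 0.25 ≤ 106.25, so it lies inside.
All remaining points lie in this disk, and no smaller disk contains both endpoints, so this is the minimum enclosing circle.
The points at distance exactly r from the centre are R, S — 2 points.

2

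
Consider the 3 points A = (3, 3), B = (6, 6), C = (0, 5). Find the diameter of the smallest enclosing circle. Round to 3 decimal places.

Side lengths²: AB² = 18, AC² = 13, BC² = 37.
Since BC² = 37 ≥ 18 + 13 = 31, the angle opposite BC is not acute, so the smallest enclosing circle has BC as diameter.
Centre = midpoint of BC = (3, 5.5), r² = 37/4 = 9.25.
Diameter = 2r = 2√(9.25) ≈ 6.083.

6.083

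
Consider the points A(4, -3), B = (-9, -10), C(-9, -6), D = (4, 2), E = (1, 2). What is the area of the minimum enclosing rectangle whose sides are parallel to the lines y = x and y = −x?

In coordinates u = x + y, v = x − y the rectangle is axis-aligned; the map (x,y)→(u,v) scales areas by 2.
u-values: 1, -19, -15, 6, 3; range = 6 − (-19) = 25.
v-values: 7, 1, -3, 2, -1; range = 7 − (-3) = 10.
Area = (25 × 10) / 2 = 125.

125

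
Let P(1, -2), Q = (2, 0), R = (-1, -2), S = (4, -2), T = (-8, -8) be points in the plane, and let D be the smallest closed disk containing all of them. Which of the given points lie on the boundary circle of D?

By Welzl's lemma the MEC is supported by two points (diametrically opposite) or three points (on a circumcircle).
The farthest pair is S–T with squared distance 180. The circle on this segment as diameter has centre (-2, -5) and r² = 180/4 = 45.
Check P: distance² to centre = 18 ≤ 45, so it lies inside.
All remaining points lie in this disk, and no smaller disk contains both endpoints, so this is the minimum enclosing circle.
The points at distance exactly r from the centre are S, T — 2 points.

S, T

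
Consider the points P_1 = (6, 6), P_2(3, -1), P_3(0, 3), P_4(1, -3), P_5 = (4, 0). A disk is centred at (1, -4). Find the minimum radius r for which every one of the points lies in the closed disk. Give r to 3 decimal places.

11.180

The required radius is the distance from (1, -4) to the farthest point.
Squared distances: 125, 13, 50, 1, 25.
Maximum is 125, attained at P_1.
r = √125 ≈ 11.180.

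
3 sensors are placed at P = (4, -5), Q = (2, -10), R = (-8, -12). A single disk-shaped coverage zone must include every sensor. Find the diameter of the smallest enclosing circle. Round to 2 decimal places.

13.89

Side lengths²: PQ² = 29, PR² = 193, QR² = 104.
Since PR² = 193 ≥ 104 + 29 = 133, the angle opposite PR is not acute, so the smallest enclosing circle has PR as diameter.
Centre = midpoint of PR = (-2, -8.5), r² = 193/4 = 48.25.
Diameter = 2r = 2√(48.25) ≈ 13.89.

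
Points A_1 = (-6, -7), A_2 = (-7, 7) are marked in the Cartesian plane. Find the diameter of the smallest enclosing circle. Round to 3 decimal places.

The smallest circle enclosing two points has them as diameter endpoints.
Centre = midpoint = (-6.5, 0); r² = |A_1A_2|²/4 = 197/4 = 49.25.
Diameter = 2r = 2√(49.25) ≈ 14.036.

14.036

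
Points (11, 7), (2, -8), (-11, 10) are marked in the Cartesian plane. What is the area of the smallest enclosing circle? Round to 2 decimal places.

Call the three points A, B, C in the order given.
Side lengths²: AB² = 306, AC² = 493, BC² = 493.
Since BC² = 493 < 493 + 306 = 799, the triangle is acute, so the smallest enclosing circle is the circumcircle.
Circumcentre = (-9/14, 53/14), r² = 14297/98.
Area = π·r² = π·14297/98 ≈ 458.32.

458.32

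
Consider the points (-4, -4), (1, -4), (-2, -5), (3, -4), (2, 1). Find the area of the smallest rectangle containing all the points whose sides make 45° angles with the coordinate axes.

38.5

In coordinates u = x + y, v = x − y the rectangle is axis-aligned; the map (x,y)→(u,v) scales areas by 2.
u-values: -8, -3, -7, -1, 3; range = 3 − (-8) = 11.
v-values: 0, 5, 3, 7, 1; range = 7 − 0 = 7.
Area = (11 × 7) / 2 = 38.5.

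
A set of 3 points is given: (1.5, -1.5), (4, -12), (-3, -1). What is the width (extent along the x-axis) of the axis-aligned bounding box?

max x = 4, min x = -3, so width = 7.

7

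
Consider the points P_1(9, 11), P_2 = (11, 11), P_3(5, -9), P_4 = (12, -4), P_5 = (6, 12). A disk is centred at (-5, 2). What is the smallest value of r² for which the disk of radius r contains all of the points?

The required radius is the distance from (-5, 2) to the farthest point.
Squared distances: 277, 337, 221, 325, 221.
Maximum is 337, attained at P_2.

337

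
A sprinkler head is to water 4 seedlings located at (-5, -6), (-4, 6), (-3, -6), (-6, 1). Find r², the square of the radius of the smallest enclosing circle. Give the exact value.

21025/576

By Welzl's lemma the MEC is supported by two points (diametrically opposite) or three points (on a circumcircle).
The minimum enclosing circle is determined by three boundary points: (-5, -6), (-4, 6), (-3, -6).
Their circumcentre is (-4, -1/24) with r² = 21025/576.
The farthest remaining point (-6, 1) is at distance² 2929/576 ≤ 21025/576.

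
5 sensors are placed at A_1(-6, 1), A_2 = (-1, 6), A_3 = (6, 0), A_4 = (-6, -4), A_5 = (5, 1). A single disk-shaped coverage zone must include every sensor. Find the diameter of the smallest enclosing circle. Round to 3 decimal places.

The minimum enclosing circle of a finite set is fixed by two of the points (as a diameter) or three (as a circumcircle).
The minimum enclosing circle is determined by three boundary points: A_2, A_3, A_4.
Their circumcentre is (-0.5, -0.5) with r² = 42.5.
The farthest remaining point A_1 is at distance² 32.5 ≤ 42.5.
Diameter = 2r = 2√(42.5) ≈ 13.038.

13.038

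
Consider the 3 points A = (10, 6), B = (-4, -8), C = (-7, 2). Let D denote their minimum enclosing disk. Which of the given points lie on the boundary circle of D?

Side lengths²: AB² = 392, AC² = 305, BC² = 109.
Since AB² = 392 < 305 + 109 = 414, the triangle is acute, so the smallest enclosing circle is the circumcircle.
Circumcentre = (67/26, -15/26), r² = 33245/338.
The points at distance exactly r from the centre are A, B, C — 3 points.

A, B, C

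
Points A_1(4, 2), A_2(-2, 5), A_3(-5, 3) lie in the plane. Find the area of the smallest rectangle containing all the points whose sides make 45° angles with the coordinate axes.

40

In coordinates u = x + y, v = x − y the rectangle is axis-aligned; the map (x,y)→(u,v) scales areas by 2.
u-values: 6, 3, -2; range = 6 − (-2) = 8.
v-values: 2, -7, -8; range = 2 − (-8) = 10.
Area = (8 × 10) / 2 = 40.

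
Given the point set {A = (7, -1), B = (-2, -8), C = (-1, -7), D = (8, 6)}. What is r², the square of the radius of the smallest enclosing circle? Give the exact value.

74

A smallest enclosing disk is always determined by at most three of the input points on its boundary.
The farthest pair is B–D with squared distance 296. The circle on this segment as diameter has centre (3, -1) and r² = 296/4 = 74.
Check A: distance² to centre = 16 ≤ 74, so it lies inside.
All remaining points lie in this disk, and no smaller disk contains both endpoints, so this is the minimum enclosing circle.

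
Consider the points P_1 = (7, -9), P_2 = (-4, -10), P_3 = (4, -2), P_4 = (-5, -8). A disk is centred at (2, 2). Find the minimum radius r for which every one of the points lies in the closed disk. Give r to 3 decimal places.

13.416

The required radius is the distance from (2, 2) to the farthest point.
Squared distances: 146, 180, 20, 149.
Maximum is 180, attained at P_2.
r = √180 ≈ 13.416.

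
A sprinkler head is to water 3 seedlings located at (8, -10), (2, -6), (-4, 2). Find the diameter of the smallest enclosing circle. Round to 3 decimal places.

16.971

Call the three points A, B, C in the order given.
Side lengths²: AB² = 52, AC² = 288, BC² = 100.
Since AC² = 288 ≥ 100 + 52 = 152, the angle opposite AC is not acute, so the smallest enclosing circle has AC as diameter.
Centre = midpoint of AC = (2, -4), r² = 288/4 = 72.
Diameter = 2r = 2√72 ≈ 16.971.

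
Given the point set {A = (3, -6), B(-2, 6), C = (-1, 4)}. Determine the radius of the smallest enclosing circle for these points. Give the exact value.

6.5

Side lengths²: AB² = 169, AC² = 116, BC² = 5.
Since AB² = 169 ≥ 116 + 5 = 121, the angle opposite AB is not acute, so the smallest enclosing circle has AB as diameter.
Centre = midpoint of AB = (0.5, 0), r² = 169/4 = 42.25.
r = √(42.25) = 6.5.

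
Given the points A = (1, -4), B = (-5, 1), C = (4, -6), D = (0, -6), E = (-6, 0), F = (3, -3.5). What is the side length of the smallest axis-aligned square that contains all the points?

10

The bounding box has width 10 and height 7.
An axis-aligned square enclosing the set must have side ≥ max(width, height).
So the minimum side is max(10, 7) = 10.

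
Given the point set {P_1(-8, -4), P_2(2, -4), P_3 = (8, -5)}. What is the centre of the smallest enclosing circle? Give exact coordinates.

(0, -4.5)

Side lengths²: P_1P_2² = 100, P_1P_3² = 257, P_2P_3² = 37.
Since P_1P_3² = 257 ≥ 100 + 37 = 137, the angle opposite P_1P_3 is not acute, so the smallest enclosing circle has P_1P_3 as diameter.
Centre = midpoint of P_1P_3 = (0, -4.5), r² = 257/4 = 64.25.
Centre = (0, -4.5).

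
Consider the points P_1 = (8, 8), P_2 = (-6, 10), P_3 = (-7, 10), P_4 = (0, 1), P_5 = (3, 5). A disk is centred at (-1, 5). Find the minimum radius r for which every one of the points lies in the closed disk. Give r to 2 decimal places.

The required radius is the distance from (-1, 5) to the farthest point.
Squared distances: 90, 50, 61, 17, 16.
Maximum is 90, attained at P_1.
r = √90 ≈ 9.49.

9.49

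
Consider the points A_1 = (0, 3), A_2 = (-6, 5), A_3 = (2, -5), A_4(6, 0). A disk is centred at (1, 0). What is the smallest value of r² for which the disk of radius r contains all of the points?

The required radius is the distance from (1, 0) to the farthest point.
Squared distances: 10, 74, 26, 25.
Maximum is 74, attained at A_2.

74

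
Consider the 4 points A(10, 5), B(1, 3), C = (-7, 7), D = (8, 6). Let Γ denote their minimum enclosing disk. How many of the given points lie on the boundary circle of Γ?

2

A smallest enclosing disk is always determined by at most three of the input points on its boundary.
The farthest pair is A–C with squared distance 293. The circle on this segment as diameter has centre (1.5, 6) and r² = 293/4 = 73.25.
Check B: distance² to centre = 9.25 ≤ 73.25, so it lies inside.
All remaining points lie in this disk, and no smaller disk contains both endpoints, so this is the minimum enclosing circle.
The points at distance exactly r from the centre are A, C — 2 points.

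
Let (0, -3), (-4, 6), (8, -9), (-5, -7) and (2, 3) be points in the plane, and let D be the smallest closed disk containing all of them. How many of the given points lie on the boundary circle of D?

The minimum enclosing circle of a finite set is fixed by two of the points (as a diameter) or three (as a circumcircle).
The farthest pair is (-4, 6)–(8, -9) with squared distance 369. The circle on this segment as diameter has centre (2, -1.5) and r² = 369/4 = 92.25.
Check (0, -3): distance² to centre = 6.25 ≤ 92.25, so it lies inside.
All remaining points lie in this disk, and no smaller disk contains both endpoints, so this is the minimum enclosing circle.
The points at distance exactly r from the centre are (-4, 6), (8, -9) — 2 points.

2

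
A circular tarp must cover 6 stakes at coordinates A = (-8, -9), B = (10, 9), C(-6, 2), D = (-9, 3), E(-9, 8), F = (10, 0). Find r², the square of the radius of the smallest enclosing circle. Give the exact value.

26245/162

A smallest enclosing disk is always determined by at most three of the input points on its boundary.
The minimum enclosing circle is determined by three boundary points: A, B, E.
Their circumcentre is (17/18, 1/18) with r² = 26245/162.
The farthest remaining point D is at distance² 17425/162 ≤ 26245/162.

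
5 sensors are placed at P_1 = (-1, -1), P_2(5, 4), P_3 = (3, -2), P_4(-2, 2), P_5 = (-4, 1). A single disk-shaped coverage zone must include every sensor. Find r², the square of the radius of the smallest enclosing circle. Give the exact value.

22.65625

The minimum enclosing circle of a finite set is fixed by two of the points (as a diameter) or three (as a circumcircle).
The minimum enclosing circle is determined by three boundary points: P_2, P_3, P_5.
Their circumcentre is (0.625, 2.125) with r² = 22.65625.
The farthest remaining point P_1 is at distance² 12.40625 ≤ 22.65625.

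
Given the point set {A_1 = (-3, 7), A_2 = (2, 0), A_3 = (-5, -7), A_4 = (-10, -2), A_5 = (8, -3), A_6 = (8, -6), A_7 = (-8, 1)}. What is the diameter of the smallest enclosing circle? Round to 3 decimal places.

By Welzl's lemma the MEC is supported by two points (diametrically opposite) or three points (on a circumcircle).
The minimum enclosing circle is determined by three boundary points: A_1, A_4, A_6.
Their circumcentre is (-11/19, -40/19) with r² = 32045/361.
The farthest remaining point A_5 is at distance² 26858/361 ≤ 32045/361.
Diameter = 2r = 2√(32045/361) ≈ 18.843.

18.843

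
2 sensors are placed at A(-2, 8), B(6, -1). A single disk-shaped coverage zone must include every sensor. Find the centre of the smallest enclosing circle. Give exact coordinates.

(2, 3.5)

The smallest circle enclosing two points has them as diameter endpoints.
Centre = midpoint = (2, 3.5); r² = |AB|²/4 = 145/4 = 36.25.
Centre = (2, 3.5).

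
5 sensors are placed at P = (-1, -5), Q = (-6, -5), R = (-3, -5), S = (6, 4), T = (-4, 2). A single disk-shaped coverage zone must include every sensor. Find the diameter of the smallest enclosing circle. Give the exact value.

The farthest pair is Q–S with squared distance 225. The circle on this segment as diameter has centre (0, -0.5) and r² = 225/4 = 56.25.
Check P: distance² to centre = 21.25 ≤ 56.25, so it lies inside.
All remaining points lie in this disk, and no smaller disk contains both endpoints, so this is the minimum enclosing circle.
Diameter = 2r = 2√(56.25) = 15.

15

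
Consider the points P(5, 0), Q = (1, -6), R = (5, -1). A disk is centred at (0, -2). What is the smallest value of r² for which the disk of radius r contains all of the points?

The required radius is the distance from (0, -2) to the farthest point.
Squared distances: 29, 17, 26.
Maximum is 29, attained at P.

29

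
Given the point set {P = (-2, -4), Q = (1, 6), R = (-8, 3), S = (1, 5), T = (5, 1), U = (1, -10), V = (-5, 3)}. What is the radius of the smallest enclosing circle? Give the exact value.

The minimum enclosing circle is determined by three boundary points: Q, R, U.
Their circumcentre is (-4/3, -2) with r² = 625/9.
The farthest remaining point S is at distance² 490/9 ≤ 625/9.
r = √(625/9) = 25/3.

25/3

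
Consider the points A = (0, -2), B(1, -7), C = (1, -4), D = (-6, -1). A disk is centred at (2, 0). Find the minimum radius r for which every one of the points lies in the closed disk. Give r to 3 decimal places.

8.062

The required radius is the distance from (2, 0) to the farthest point.
Squared distances: 8, 50, 17, 65.
Maximum is 65, attained at D.
r = √65 ≈ 8.062.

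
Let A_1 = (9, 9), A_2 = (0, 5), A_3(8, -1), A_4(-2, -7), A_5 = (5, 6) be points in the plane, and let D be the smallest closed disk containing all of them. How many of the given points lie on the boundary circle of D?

2

By Welzl's lemma the MEC is supported by two points (diametrically opposite) or three points (on a circumcircle).
The farthest pair is A_1–A_4 with squared distance 377. The circle on this segment as diameter has centre (3.5, 1) and r² = 377/4 = 94.25.
Check A_2: distance² to centre = 28.25 ≤ 94.25, so it lies inside.
All remaining points lie in this disk, and no smaller disk contains both endpoints, so this is the minimum enclosing circle.
The points at distance exactly r from the centre are A_1, A_4 — 2 points.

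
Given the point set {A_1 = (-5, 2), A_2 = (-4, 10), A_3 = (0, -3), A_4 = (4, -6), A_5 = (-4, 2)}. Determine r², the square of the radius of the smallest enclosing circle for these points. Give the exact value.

The minimum enclosing circle of a finite set is fixed by two of the points (as a diameter) or three (as a circumcircle).
The farthest pair is A_2–A_4 with squared distance 320. The circle on this segment as diameter has centre (0, 2) and r² = 320/4 = 80.
Check A_1: distance² to centre = 25 ≤ 80, so it lies inside.
All remaining points lie in this disk, and no smaller disk contains both endpoints, so this is the minimum enclosing circle.

80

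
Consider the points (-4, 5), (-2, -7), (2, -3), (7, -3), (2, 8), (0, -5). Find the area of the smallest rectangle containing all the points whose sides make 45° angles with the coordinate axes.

In coordinates u = x + y, v = x − y the rectangle is axis-aligned; the map (x,y)→(u,v) scales areas by 2.
u-values: 1, -9, -1, 4, 10, -5; range = 10 − (-9) = 19.
v-values: -9, 5, 5, 10, -6, 5; range = 10 − (-9) = 19.
Area = (19 × 19) / 2 = 180.5.

180.5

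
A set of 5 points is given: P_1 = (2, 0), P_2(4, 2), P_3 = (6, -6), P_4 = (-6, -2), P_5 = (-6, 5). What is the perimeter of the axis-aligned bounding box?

Width = max x − min x = 6 − (-6) = 12.
Height = max y − min y = 5 − (-6) = 11.
Perimeter = 2(12 + 11) = 46.

46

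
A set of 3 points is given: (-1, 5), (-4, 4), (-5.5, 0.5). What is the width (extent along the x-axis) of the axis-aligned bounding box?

max x = -1, min x = -5.5, so width = 4.5.

4.5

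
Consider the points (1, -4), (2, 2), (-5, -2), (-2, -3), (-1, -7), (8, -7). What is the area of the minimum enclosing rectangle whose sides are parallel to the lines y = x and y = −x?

In coordinates u = x + y, v = x − y the rectangle is axis-aligned; the map (x,y)→(u,v) scales areas by 2.
u-values: -3, 4, -7, -5, -8, 1; range = 4 − (-8) = 12.
v-values: 5, 0, -3, 1, 6, 15; range = 15 − (-3) = 18.
Area = (12 × 18) / 2 = 108.

108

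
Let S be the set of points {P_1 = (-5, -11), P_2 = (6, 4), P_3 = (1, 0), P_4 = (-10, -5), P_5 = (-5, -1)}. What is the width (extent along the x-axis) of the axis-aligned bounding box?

16

max x = 6, min x = -10, so width = 16.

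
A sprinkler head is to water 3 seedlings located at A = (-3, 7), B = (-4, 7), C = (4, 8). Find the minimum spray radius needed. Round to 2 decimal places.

Side lengths²: AB² = 1, AC² = 50, BC² = 65.
Since BC² = 65 ≥ 50 + 1 = 51, the angle opposite BC is not acute, so the smallest enclosing circle has BC as diameter.
Centre = midpoint of BC = (0, 7.5), r² = 65/4 = 16.25.
r = √(16.25) ≈ 4.03.

4.03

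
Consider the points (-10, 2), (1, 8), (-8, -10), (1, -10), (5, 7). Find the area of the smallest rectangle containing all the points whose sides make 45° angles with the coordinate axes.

345

In coordinates u = x + y, v = x − y the rectangle is axis-aligned; the map (x,y)→(u,v) scales areas by 2.
u-values: -8, 9, -18, -9, 12; range = 12 − (-18) = 30.
v-values: -12, -7, 2, 11, -2; range = 11 − (-12) = 23.
Area = (30 × 23) / 2 = 345.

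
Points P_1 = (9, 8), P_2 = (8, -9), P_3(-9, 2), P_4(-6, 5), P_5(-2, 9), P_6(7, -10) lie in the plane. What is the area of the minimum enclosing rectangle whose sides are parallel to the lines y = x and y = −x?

In coordinates u = x + y, v = x − y the rectangle is axis-aligned; the map (x,y)→(u,v) scales areas by 2.
u-values: 17, -1, -7, -1, 7, -3; range = 17 − (-7) = 24.
v-values: 1, 17, -11, -11, -11, 17; range = 17 − (-11) = 28.
Area = (24 × 28) / 2 = 336.

336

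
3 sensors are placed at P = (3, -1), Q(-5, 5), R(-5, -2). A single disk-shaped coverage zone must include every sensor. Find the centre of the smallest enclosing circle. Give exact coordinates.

(-1.375, 1.5)

Side lengths²: PQ² = 100, PR² = 65, QR² = 49.
Since PQ² = 100 < 65 + 49 = 114, the triangle is acute, so the smallest enclosing circle is the circumcircle.
Circumcentre = (-1.375, 1.5), r² = 25.390625.
Centre = (-1.375, 1.5).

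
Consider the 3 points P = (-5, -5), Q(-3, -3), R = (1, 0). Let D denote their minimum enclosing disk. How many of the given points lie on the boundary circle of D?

2

Side lengths²: PQ² = 8, PR² = 61, QR² = 25.
Since PR² = 61 ≥ 25 + 8 = 33, the angle opposite PR is not acute, so the smallest enclosing circle has PR as diameter.
Centre = midpoint of PR = (-2, -2.5), r² = 61/4 = 15.25.
The points at distance exactly r from the centre are P, R — 2 points.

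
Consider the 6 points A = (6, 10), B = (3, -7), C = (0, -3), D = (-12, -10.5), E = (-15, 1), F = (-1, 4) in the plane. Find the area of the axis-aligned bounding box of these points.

430.5

x ranges over [-15, 6], width 21.
y ranges over [-10.5, 10], height 20.5.
Area = 21 × 20.5 = 430.5.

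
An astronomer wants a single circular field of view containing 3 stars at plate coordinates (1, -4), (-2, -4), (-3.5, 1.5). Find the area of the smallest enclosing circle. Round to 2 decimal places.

39.66

Call the three points A, B, C in the order given.
Side lengths²: AB² = 9, AC² = 50.5, BC² = 32.5.
Since AC² = 50.5 ≥ 32.5 + 9 = 41.5, the angle opposite AC is not acute, so the smallest enclosing circle has AC as diameter.
Centre = midpoint of AC = (-1.25, -1.25), r² = 50.5/4 = 12.625.
Area = π·r² = π·12.625 ≈ 39.66.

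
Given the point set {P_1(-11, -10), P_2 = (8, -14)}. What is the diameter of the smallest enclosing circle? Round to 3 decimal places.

The smallest circle enclosing two points has them as diameter endpoints.
Centre = midpoint = (-1.5, -12); r² = |P_1P_2|²/4 = 377/4 = 94.25.
Diameter = 2r = 2√(94.25) ≈ 19.416.

19.416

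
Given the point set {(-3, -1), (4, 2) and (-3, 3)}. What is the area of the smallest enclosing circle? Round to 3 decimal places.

46.483

Call the three points A, B, C in the order given.
Side lengths²: AB² = 58, AC² = 16, BC² = 50.
Since AB² = 58 < 50 + 16 = 66, the triangle is acute, so the smallest enclosing circle is the circumcircle.
Circumcentre = (2/7, 1), r² = 725/49.
Area = π·r² = π·725/49 ≈ 46.483.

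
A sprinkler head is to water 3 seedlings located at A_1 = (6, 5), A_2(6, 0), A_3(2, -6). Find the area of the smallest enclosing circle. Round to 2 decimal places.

Side lengths²: A_1A_2² = 25, A_1A_3² = 137, A_2A_3² = 52.
Since A_1A_3² = 137 ≥ 52 + 25 = 77, the angle opposite A_1A_3 is not acute, so the smallest enclosing circle has A_1A_3 as diameter.
Centre = midpoint of A_1A_3 = (4, -0.5), r² = 137/4 = 34.25.
Area = π·r² = π·34.25 ≈ 107.60.

107.60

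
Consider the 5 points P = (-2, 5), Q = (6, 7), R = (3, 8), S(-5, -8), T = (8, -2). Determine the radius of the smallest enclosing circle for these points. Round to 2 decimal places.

By Welzl's lemma the MEC is supported by two points (diametrically opposite) or three points (on a circumcircle).
The farthest pair is Q–S with squared distance 346. The circle on this segment as diameter has centre (0.5, -0.5) and r² = 346/4 = 86.5.
Check P: distance² to centre = 36.5 ≤ 86.5, so it lies inside.
All remaining points lie in this disk, and no smaller disk contains both endpoints, so this is the minimum enclosing circle.
r = √(86.5) ≈ 9.30.

9.30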